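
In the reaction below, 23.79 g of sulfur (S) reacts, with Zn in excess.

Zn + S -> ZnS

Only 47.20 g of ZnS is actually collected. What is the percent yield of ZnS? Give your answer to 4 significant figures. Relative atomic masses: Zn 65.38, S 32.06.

M(S) = 32.06 g/mol.
M(ZnS) = 65.38 + 32.06 = 97.44 g/mol.
n(S) = 23.790 g / 32.06 g/mol = 0.74205 mol.
From the equation the S:ZnS mole ratio is 1:1, so n(ZnS) = 0.74205 × 1/1 = 0.74205 mol.
Mass of ZnS = 0.74205 mol × 97.44 g/mol = 72.305 g.
This is the theoretical yield. Percent yield = 47.20 g / 72.305 g × 100% = 65.279%.

65.28 %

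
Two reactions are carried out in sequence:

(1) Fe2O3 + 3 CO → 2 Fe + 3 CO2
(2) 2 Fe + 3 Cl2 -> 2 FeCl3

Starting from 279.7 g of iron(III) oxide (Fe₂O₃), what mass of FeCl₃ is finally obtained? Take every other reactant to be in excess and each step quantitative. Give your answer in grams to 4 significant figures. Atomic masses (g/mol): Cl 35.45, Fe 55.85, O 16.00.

568.2 g

M(Fe2O3) = 2(55.85) + 3(16.00) = 159.70 g/mol.
M(FeCl3) = 55.85 + 3(35.45) = 162.20 g/mol.
n(Fe2O3) = 279.70 / 159.70 = 1.7514 mol.
Step 1 gives a 1:2 ratio of Fe2O3 to Fe, so n(Fe) = 3.5028 mol.
In step 2 the Fe:FeCl3 ratio is 2:2, so n(FeCl3) = 3.5028 mol.
Mass of FeCl3 = 3.5028 × 162.20 = 568.16 g.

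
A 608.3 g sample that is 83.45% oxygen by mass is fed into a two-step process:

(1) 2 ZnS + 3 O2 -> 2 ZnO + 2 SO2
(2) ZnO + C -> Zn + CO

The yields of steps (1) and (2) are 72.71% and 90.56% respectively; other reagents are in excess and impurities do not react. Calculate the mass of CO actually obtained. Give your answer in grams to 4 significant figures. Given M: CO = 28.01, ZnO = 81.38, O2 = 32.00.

Pure O2 = 608.3 × 0.8345 = 507.63 g.
n(O2) = 507.63 / 32.00 = 15.863 mol.
Step 1 (O2:ZnO = 3:2): theoretical n(ZnO) = 10.576 mol; at 72.71% yield, n(ZnO) = 7.6895 mol.
Step 2 (ZnO:CO = 1:1): theoretical n(CO) = 7.6895 mol, so theoretical mass = 7.6895 × 28.01 = 215.38 g.
At 90.56% yield, actual mass of CO = 215.38 × 0.9056 = 195.05 g.

195.1 g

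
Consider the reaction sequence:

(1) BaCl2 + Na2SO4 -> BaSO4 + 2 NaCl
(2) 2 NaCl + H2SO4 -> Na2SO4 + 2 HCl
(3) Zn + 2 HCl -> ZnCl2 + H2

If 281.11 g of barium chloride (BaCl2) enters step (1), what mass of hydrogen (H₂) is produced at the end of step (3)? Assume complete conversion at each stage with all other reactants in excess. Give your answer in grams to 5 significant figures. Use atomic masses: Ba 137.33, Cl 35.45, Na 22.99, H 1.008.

M(BaCl2) = 137.33 + 2(35.45) = 208.23 g/mol.
M(H2) = 2(1.008) = 2.016 g/mol.
n(BaCl2) = 281.11 / 208.23 = 1.35000 mol.
Reaction (1): BaCl2→NaCl ratio 1:2 ⇒ n(NaCl) = 2.70000 mol.
Reaction (2): NaCl→HCl ratio 2:2 ⇒ n(HCl) = 2.70000 mol.
Reaction (3): HCl→H2 ratio 2:1 ⇒ n(H2) = 1.35000 mol.
Mass of H2 = 1.35000 × 2.016 = 2.72160 g.

2.7216 g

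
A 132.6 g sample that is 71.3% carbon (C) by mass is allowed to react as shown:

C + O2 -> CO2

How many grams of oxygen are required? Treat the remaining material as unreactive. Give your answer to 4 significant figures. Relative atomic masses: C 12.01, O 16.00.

251.9 g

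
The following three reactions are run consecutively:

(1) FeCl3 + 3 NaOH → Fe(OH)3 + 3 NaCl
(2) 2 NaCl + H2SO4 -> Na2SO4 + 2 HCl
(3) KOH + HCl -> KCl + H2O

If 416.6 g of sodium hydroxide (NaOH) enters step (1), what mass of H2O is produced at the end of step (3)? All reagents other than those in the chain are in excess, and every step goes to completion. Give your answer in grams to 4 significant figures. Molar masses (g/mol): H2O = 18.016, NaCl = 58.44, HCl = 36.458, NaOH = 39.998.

187.6 g

n(NaOH) = 416.6 / 39.998 = 10.416 mol.
Reaction (1): NaOH→NaCl ratio 3:3 ⇒ n(NaCl) = 10.416 mol.
Reaction (2): NaCl→HCl ratio 2:2 ⇒ n(HCl) = 10.416 mol.
Reaction (3): HCl→H2O ratio 1:1 ⇒ n(H2O) = 10.416 mol.
Mass of H2O = 10.416 × 18.016 = 187.65 g.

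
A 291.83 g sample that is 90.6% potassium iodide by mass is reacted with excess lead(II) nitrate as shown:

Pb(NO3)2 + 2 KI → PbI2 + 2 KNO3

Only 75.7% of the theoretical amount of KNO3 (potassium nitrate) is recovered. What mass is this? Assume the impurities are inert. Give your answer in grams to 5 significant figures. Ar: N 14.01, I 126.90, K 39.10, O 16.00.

121.91 g

Pure KI available = 291.83 g × 0.906 = 264.398 g.
M(KI) = 39.10 + 126.90 = 166.00 g/mol.
M(KNO3) = 39.10 + 14.01 + 3(16.00) = 101.11 g/mol.
n(KI) = 264.398 g / 166.00 g/mol = 1.59276 mol.
From the equation the KI:KNO3 mole ratio is 2:2, so n(KNO3) = 1.59276 × 2/2 = 1.59276 mol.
Mass of KNO3 = 1.59276 mol × 101.11 g/mol = 161.044 g.
Actual mass collected = 161.044 g × 0.757 = 121.910 g.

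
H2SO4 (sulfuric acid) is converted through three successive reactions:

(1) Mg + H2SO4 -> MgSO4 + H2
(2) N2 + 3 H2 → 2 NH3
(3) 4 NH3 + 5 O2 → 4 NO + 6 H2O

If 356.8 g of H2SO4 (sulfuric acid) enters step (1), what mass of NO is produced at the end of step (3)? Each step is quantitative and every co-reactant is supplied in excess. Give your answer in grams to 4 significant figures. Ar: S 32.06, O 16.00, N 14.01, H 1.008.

72.78 g

M(H2SO4) = 2(1.008) + 32.06 + 4(16.00) = 98.076 g/mol.
M(NO) = 14.01 + 16.00 = 30.01 g/mol.
n(H2SO4) = 356.8 / 98.076 = 3.6380 mol.
Reaction (1): H2SO4→H2 ratio 1:1 ⇒ n(H2) = 3.6380 mol.
Reaction (2): H2→NH3 ratio 3:2 ⇒ n(NH3) = 2.4253 mol.
Reaction (3): NH3→NO ratio 4:4 ⇒ n(NO) = 2.4253 mol.
Mass of NO = 2.4253 × 30.01 = 72.784 g.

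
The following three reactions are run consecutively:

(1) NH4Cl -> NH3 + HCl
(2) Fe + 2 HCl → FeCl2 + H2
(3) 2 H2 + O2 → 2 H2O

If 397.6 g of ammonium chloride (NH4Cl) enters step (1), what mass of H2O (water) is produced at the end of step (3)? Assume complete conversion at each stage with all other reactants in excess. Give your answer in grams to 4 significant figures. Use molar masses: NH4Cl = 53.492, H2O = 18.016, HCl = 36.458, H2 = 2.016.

66.96 g

n(NH4Cl) = 397.6 / 53.492 = 7.4329 mol.
Reaction (1): NH4Cl→HCl ratio 1:1 ⇒ n(HCl) = 7.4329 mol.
Reaction (2): HCl→H2 ratio 2:1 ⇒ n(H2) = 3.7164 mol.
Reaction (3): H2→H2O ratio 2:2 ⇒ n(H2O) = 3.7164 mol.
Mass of H2O = 3.7164 × 18.016 = 66.955 g.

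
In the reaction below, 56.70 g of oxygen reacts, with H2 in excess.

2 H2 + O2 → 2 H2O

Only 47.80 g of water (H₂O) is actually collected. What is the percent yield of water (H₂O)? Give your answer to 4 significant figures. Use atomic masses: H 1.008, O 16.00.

74.87 %

M(O2) = 2(16.00) = 32.00 g/mol.
M(H2O) = 2(1.008) + 16.00 = 18.016 g/mol.
n(O2) = 56.700 g / 32.00 g/mol = 1.7719 mol.
From the equation the O2:H2O mole ratio is 1:2, so n(H2O) = 1.7719 × 2/1 = 3.5438 mol.
Mass of H2O = 3.5438 mol × 18.016 g/mol = 63.844 g.
This is the theoretical yield. Percent yield = 47.80 g / 63.844 g × 100% = 74.870%.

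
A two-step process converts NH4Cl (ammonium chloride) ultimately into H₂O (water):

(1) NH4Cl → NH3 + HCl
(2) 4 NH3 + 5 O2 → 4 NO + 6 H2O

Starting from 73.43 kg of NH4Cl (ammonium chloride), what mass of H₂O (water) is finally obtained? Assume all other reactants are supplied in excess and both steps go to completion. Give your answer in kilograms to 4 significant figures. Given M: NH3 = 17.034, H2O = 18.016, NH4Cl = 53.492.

73.43 kg = 73430 g.
n(NH4Cl) = 73430 / 53.492 = 1372.7 mol.
Step 1 gives a 1:1 ratio of NH4Cl to NH3, so n(NH3) = 1372.7 mol.
In step 2 the NH3:H2O ratio is 4:6, so n(H2O) = 2059.1 mol.
Mass of H2O = 2059.1 × 18.016 = 37097 g = 37.10 kg.

37.10 kg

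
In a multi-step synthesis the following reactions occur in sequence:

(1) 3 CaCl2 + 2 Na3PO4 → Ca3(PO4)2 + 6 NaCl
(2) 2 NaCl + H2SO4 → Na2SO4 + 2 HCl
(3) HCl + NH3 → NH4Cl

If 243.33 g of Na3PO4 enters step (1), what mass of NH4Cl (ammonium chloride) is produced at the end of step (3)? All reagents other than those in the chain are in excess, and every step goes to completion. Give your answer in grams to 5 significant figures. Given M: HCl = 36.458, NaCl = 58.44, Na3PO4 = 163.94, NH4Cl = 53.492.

238.19 g

n(Na3PO4) = 243.33 / 163.94 = 1.48426 mol.
Reaction (1): Na3PO4→NaCl ratio 2:6 ⇒ n(NaCl) = 4.45279 mol.
Reaction (2): NaCl→HCl ratio 2:2 ⇒ n(HCl) = 4.45279 mol.
Reaction (3): HCl→NH4Cl ratio 1:1 ⇒ n(NH4Cl) = 4.45279 mol.
Mass of NH4Cl = 4.45279 × 53.492 = 238.189 g.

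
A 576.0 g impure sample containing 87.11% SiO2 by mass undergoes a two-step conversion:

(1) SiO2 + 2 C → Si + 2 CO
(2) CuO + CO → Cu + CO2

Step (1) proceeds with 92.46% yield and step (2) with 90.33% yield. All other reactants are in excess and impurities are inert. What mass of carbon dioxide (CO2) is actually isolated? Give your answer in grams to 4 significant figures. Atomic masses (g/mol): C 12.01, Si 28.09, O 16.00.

613.8 g

Pure SiO2 = 576.0 × 0.8711 = 501.75 g.
M(SiO2) = 28.09 + 2(16.00) = 60.09 g/mol.
M(CO2) = 12.01 + 2(16.00) = 44.01 g/mol.
n(SiO2) = 501.75 / 60.09 = 8.3500 mol.
Step 1 (SiO2:CO = 1:2): theoretical n(CO) = 16.700 mol; at 92.46% yield, n(CO) = 15.441 mol.
Step 2 (CO:CO2 = 1:1): theoretical n(CO2) = 15.441 mol, so theoretical mass = 15.441 × 44.01 = 679.55 g.
At 90.33% yield, actual mass of CO2 = 679.55 × 0.9033 = 613.84 g.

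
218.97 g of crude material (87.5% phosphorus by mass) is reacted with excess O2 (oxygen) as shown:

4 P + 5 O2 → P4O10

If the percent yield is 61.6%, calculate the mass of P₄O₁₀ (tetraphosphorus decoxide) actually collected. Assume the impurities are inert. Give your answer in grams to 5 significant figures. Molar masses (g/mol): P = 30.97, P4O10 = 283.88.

Pure P available = 218.97 g × 0.875 = 191.599 g.
n(P) = 191.599 g / 30.97 g/mol = 6.18659 mol.
From the equation the P:P4O10 mole ratio is 4:1, so n(P4O10) = 6.18659 × 1/4 = 1.54665 mol.
Mass of P4O10 = 1.54665 mol × 283.88 g/mol = 439.062 g.
Actual mass collected = 439.062 g × 0.616 = 270.462 g.

270.46 g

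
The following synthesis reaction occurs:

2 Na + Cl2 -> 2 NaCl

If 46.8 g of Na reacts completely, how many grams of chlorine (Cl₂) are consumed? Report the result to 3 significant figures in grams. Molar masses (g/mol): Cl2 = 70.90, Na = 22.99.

n(Na) = 46.80 g / 22.99 g/mol = 2.036 mol.
From the equation the Na:Cl2 mole ratio is 2:1, so n(Cl2) = 2.036 × 1/2 = 1.018 mol.
Mass of Cl2 = 1.018 mol × 70.90 g/mol = 72.16 g.

72.2 g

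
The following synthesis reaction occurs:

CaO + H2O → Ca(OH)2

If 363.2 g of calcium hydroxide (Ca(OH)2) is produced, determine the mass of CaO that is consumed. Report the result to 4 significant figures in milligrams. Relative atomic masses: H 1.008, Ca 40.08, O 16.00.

274900 mg

M(Ca(OH)2) = 40.08 + 2(16.00) + 2(1.008) = 74.096 g/mol.
M(CaO) = 40.08 + 16.00 = 56.08 g/mol.
n(Ca(OH)2) = 363.20 g / 74.096 g/mol = 4.9017 mol.
From the equation the Ca(OH)2:CaO mole ratio is 1:1, so n(CaO) = 4.9017 × 1/1 = 4.9017 mol.
Mass of CaO = 4.9017 mol × 56.08 g/mol = 274.89 g.
Converting to mg: 274.89 g = 274900 mg.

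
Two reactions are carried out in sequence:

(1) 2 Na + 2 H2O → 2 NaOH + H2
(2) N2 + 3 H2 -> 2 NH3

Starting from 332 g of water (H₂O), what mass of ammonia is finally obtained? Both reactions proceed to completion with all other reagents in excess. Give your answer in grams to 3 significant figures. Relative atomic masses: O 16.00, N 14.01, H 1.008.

105 g

M(H2O) = 2(1.008) + 16.00 = 18.016 g/mol.
M(NH3) = 14.01 + 3(1.008) = 17.034 g/mol.
n(H2O) = 332.0 / 18.016 = 18.43 mol.
Step 1 gives a 2:1 ratio of H2O to H2, so n(H2) = 9.214 mol.
In step 2 the H2:NH3 ratio is 3:2, so n(NH3) = 6.143 mol.
Mass of NH3 = 6.143 × 17.034 = 104.6 g.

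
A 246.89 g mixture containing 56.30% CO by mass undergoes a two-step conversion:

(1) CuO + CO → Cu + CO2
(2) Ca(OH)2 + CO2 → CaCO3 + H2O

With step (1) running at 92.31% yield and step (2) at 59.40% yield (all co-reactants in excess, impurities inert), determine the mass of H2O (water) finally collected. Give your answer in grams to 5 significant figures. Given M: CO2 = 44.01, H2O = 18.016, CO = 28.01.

Pure CO = 246.89 × 0.5630 = 138.999 g.
n(CO) = 138.999 / 28.01 = 4.96248 mol.
Step 1 (CO:CO2 = 1:1): theoretical n(CO2) = 4.96248 mol; at 92.31% yield, n(CO2) = 4.58087 mol.
Step 2 (CO2:H2O = 1:1): theoretical n(H2O) = 4.58087 mol, so theoretical mass = 4.58087 × 18.016 = 82.5289 g.
At 59.40% yield, actual mass of H2O = 82.5289 × 0.5940 = 49.0222 g.

49.022 g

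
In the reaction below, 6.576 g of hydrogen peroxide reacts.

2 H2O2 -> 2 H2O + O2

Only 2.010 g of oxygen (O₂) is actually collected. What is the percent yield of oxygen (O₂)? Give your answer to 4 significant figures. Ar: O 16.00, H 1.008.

64.98 %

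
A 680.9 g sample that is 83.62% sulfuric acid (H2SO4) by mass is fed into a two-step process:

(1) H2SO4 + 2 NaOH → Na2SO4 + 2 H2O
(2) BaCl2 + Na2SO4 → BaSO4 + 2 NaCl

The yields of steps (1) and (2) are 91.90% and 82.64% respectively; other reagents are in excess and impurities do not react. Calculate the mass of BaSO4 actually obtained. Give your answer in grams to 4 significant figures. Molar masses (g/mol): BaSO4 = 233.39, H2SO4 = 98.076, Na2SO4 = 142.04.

Pure H2SO4 = 680.9 × 0.8362 = 569.37 g.
n(H2SO4) = 569.37 / 98.076 = 5.8054 mol.
Step 1 (H2SO4:Na2SO4 = 1:1): theoretical n(Na2SO4) = 5.8054 mol; at 91.90% yield, n(Na2SO4) = 5.3351 mol.
Step 2 (Na2SO4:BaSO4 = 1:1): theoretical n(BaSO4) = 5.3351 mol, so theoretical mass = 5.3351 × 233.39 = 1245.2 g.
At 82.64% yield, actual mass of BaSO4 = 1245.2 × 0.8264 = 1029.0 g.

1029 g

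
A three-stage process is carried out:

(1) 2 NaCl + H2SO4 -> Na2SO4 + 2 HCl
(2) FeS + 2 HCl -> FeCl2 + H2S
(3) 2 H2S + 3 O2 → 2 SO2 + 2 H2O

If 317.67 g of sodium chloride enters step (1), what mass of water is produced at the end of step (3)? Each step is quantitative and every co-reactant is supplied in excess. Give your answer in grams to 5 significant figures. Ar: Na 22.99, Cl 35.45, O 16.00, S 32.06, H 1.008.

48.966 g

M(NaCl) = 22.99 + 35.45 = 58.44 g/mol.
M(H2O) = 2(1.008) + 16.00 = 18.016 g/mol.
n(NaCl) = 317.67 / 58.44 = 5.43583 mol.
Reaction (1): NaCl→HCl ratio 2:2 ⇒ n(HCl) = 5.43583 mol.
Reaction (2): HCl→H2S ratio 2:1 ⇒ n(H2S) = 2.71792 mol.
Reaction (3): H2S→H2O ratio 2:2 ⇒ n(H2O) = 2.71792 mol.
Mass of H2O = 2.71792 × 18.016 = 48.9660 g.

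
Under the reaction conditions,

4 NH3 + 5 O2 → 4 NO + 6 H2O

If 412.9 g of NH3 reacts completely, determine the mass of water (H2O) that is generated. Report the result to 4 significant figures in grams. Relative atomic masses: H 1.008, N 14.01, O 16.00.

655.1 g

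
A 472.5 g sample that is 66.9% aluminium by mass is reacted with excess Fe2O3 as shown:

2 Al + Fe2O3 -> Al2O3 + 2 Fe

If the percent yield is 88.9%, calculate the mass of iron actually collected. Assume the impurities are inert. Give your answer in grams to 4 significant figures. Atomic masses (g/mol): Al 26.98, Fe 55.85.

581.7 g

Pure Al available = 472.5 g × 0.669 = 316.10 g.
M(Al) = 26.98 g/mol.
M(Fe) = 55.85 g/mol.
n(Al) = 316.10 g / 26.98 g/mol = 11.716 mol.
From the equation the Al:Fe mole ratio is 2:2, so n(Fe) = 11.716 × 2/2 = 11.716 mol.
Mass of Fe = 11.716 mol × 55.85 g/mol = 654.35 g.
Actual mass collected = 654.35 g × 0.889 = 581.72 g.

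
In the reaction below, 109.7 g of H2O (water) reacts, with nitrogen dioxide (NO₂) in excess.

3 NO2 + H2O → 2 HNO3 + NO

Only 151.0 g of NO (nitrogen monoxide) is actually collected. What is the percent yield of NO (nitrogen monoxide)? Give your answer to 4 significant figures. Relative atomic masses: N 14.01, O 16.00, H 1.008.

M(H2O) = 2(1.008) + 16.00 = 18.016 g/mol.
M(NO) = 14.01 + 16.00 = 30.01 g/mol.
n(H2O) = 109.70 g / 18.016 g/mol = 6.0890 mol.
From the equation the H2O:NO mole ratio is 1:1, so n(NO) = 6.0890 × 1/1 = 6.0890 mol.
Mass of NO = 6.0890 mol × 30.01 g/mol = 182.73 g.
This is the theoretical yield. Percent yield = 151.0 g / 182.73 g × 100% = 82.635%.

82.63 %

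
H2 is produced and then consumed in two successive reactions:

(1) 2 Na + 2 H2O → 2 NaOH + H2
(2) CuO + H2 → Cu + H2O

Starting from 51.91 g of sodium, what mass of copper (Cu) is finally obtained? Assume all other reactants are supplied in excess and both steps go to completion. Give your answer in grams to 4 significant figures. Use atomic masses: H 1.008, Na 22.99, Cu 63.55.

M(Na) = 22.99 g/mol.
M(Cu) = 63.55 g/mol.
n(Na) = 51.910 / 22.99 = 2.2579 mol.
Step 1 gives a 2:1 ratio of Na to H2, so n(H2) = 1.1290 mol.
In step 2 the H2:Cu ratio is 1:1, so n(Cu) = 1.1290 mol.
Mass of Cu = 1.1290 × 63.55 = 71.746 g.

71.75 g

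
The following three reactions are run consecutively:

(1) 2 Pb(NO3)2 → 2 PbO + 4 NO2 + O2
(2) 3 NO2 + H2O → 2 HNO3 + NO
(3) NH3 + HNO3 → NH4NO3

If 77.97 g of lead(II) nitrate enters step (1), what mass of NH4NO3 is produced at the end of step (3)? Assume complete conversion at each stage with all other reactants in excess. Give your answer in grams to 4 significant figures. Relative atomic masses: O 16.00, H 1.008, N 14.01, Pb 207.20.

25.13 g

M(Pb(NO3)2) = 207.20 + 2(14.01) + 6(16.00) = 331.22 g/mol.
M(NH4NO3) = 2(14.01) + 4(1.008) + 3(16.00) = 80.052 g/mol.
n(Pb(NO3)2) = 77.97 / 331.22 = 0.23540 mol.
Reaction (1): Pb(NO3)2→NO2 ratio 2:4 ⇒ n(NO2) = 0.47080 mol.
Reaction (2): NO2→HNO3 ratio 3:2 ⇒ n(HNO3) = 0.31387 mol.
Reaction (3): HNO3→NH4NO3 ratio 1:1 ⇒ n(NH4NO3) = 0.31387 mol.
Mass of NH4NO3 = 0.31387 × 80.052 = 25.126 g.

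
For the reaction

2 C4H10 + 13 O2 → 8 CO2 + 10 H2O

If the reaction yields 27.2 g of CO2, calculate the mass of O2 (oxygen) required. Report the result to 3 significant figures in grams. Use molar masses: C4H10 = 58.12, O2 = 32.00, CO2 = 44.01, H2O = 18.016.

n(CO2) = 27.20 g / 44.01 g/mol = 0.6180 mol.
From the equation the CO2:O2 mole ratio is 8:13, so n(O2) = 0.6180 × 13/8 = 1.004 mol.
Mass of O2 = 1.004 mol × 32.00 g/mol = 32.14 g.

32.1 g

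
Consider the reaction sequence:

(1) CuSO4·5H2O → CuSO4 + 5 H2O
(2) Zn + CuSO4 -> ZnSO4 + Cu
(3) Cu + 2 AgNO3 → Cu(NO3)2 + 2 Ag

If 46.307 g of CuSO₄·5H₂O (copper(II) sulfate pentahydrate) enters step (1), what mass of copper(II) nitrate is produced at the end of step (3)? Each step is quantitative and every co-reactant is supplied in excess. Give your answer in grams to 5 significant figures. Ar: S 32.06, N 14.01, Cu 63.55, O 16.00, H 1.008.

M(CuSO4·5H2O) = 63.55 + 32.06 + 9(16.00) + 10(1.008) = 249.69 g/mol.
M(Cu(NO3)2) = 63.55 + 2(14.01) + 6(16.00) = 187.57 g/mol.
n(CuSO4·5H2O) = 46.307 / 249.69 = 0.185458 mol.
Reaction (1): CuSO4·5H2O→CuSO4 ratio 1:1 ⇒ n(CuSO4) = 0.185458 mol.
Reaction (2): CuSO4→Cu ratio 1:1 ⇒ n(Cu) = 0.185458 mol.
Reaction (3): Cu→Cu(NO3)2 ratio 1:1 ⇒ n(Cu(NO3)2) = 0.185458 mol.
Mass of Cu(NO3)2 = 0.185458 × 187.57 = 34.7864 g.

34.786 g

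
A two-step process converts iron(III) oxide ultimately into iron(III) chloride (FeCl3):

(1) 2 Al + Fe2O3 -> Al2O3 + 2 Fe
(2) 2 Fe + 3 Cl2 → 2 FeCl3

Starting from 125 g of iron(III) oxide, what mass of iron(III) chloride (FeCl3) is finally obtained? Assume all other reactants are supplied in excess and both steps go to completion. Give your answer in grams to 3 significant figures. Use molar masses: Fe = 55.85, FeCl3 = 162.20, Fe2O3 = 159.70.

n(Fe2O3) = 125.0 / 159.70 = 0.7827 mol.
Step 1 gives a 1:2 ratio of Fe2O3 to Fe, so n(Fe) = 1.565 mol.
In step 2 the Fe:FeCl3 ratio is 2:2, so n(FeCl3) = 1.565 mol.
Mass of FeCl3 = 1.565 × 162.20 = 253.9 g.

254 g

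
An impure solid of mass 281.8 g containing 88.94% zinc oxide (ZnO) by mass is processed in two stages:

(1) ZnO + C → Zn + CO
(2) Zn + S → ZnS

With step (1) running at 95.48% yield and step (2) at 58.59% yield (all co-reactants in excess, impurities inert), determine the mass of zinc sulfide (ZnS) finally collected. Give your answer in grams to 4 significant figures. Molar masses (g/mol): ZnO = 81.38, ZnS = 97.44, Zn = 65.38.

167.9 g

Pure ZnO = 281.8 × 0.8894 = 250.63 g.
n(ZnO) = 250.63 / 81.38 = 3.0798 mol.
Step 1 (ZnO:Zn = 1:1): theoretical n(Zn) = 3.0798 mol; at 95.48% yield, n(Zn) = 2.9406 mol.
Step 2 (Zn:ZnS = 1:1): theoretical n(ZnS) = 2.9406 mol, so theoretical mass = 2.9406 × 97.44 = 286.53 g.
At 58.59% yield, actual mass of ZnS = 286.53 × 0.5859 = 167.88 g.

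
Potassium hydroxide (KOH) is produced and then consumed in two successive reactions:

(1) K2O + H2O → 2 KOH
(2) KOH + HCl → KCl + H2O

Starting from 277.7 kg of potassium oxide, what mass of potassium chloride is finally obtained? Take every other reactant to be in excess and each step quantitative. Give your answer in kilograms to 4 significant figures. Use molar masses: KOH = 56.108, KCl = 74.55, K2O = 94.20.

277.7 kg = 277700 g.
n(K2O) = 277700 / 94.20 = 2948.0 mol.
Step 1 gives a 1:2 ratio of K2O to KOH, so n(KOH) = 5896.0 mol.
In step 2 the KOH:KCl ratio is 1:1, so n(KCl) = 5896.0 mol.
Mass of KCl = 5896.0 × 74.55 = 439540 g = 439.5 kg.

439.5 kg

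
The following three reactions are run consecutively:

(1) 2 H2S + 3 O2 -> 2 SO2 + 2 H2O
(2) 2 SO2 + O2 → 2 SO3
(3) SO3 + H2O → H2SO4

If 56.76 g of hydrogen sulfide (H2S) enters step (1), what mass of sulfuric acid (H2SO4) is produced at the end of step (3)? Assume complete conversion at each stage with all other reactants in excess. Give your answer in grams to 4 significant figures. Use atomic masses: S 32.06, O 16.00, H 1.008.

163.4 g

M(H2S) = 2(1.008) + 32.06 = 34.076 g/mol.
M(H2SO4) = 2(1.008) + 32.06 + 4(16.00) = 98.076 g/mol.
n(H2S) = 56.76 / 34.076 = 1.6657 mol.
Reaction (1): H2S→SO2 ratio 2:2 ⇒ n(SO2) = 1.6657 mol.
Reaction (2): SO2→SO3 ratio 2:2 ⇒ n(SO3) = 1.6657 mol.
Reaction (3): SO3→H2SO4 ratio 1:1 ⇒ n(H2SO4) = 1.6657 mol.
Mass of H2SO4 = 1.6657 × 98.076 = 163.36 g.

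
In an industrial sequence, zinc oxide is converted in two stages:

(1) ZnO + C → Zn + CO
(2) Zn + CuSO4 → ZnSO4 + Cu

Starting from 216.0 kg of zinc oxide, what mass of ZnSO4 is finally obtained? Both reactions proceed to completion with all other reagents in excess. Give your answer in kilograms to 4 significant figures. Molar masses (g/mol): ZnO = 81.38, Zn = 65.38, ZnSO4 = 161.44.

216.0 kg = 216000 g.
n(ZnO) = 216000 / 81.38 = 2654.2 mol.
Step 1 gives a 1:1 ratio of ZnO to Zn, so n(Zn) = 2654.2 mol.
In step 2 the Zn:ZnSO4 ratio is 1:1, so n(ZnSO4) = 2654.2 mol.
Mass of ZnSO4 = 2654.2 × 161.44 = 428500 g = 428.5 kg.

428.5 kg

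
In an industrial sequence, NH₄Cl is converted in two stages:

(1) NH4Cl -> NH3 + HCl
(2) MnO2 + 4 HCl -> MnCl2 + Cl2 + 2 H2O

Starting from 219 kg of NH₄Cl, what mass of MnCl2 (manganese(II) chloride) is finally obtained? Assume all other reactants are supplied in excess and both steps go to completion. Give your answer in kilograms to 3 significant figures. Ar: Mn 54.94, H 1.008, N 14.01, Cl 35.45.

M(NH4Cl) = 14.01 + 4(1.008) + 35.45 = 53.492 g/mol.
M(MnCl2) = 54.94 + 2(35.45) = 125.84 g/mol.
219 kg = 219000 g.
n(NH4Cl) = 219000 / 53.492 = 4094 mol.
Step 1 gives a 1:1 ratio of NH4Cl to HCl, so n(HCl) = 4094 mol.
In step 2 the HCl:MnCl2 ratio is 4:1, so n(MnCl2) = 1024 mol.
Mass of MnCl2 = 1024 × 125.84 = 128800 g = 129 kg.

129 kg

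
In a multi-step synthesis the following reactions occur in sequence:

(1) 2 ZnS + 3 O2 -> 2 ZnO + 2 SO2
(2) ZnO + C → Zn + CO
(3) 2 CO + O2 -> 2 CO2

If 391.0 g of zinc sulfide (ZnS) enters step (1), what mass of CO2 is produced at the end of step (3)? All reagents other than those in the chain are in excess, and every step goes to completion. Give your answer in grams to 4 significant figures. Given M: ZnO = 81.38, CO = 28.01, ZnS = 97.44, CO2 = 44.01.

176.6 g

n(ZnS) = 391.0 / 97.44 = 4.0127 mol.
Reaction (1): ZnS→ZnO ratio 2:2 ⇒ n(ZnO) = 4.0127 mol.
Reaction (2): ZnO→CO ratio 1:1 ⇒ n(CO) = 4.0127 mol.
Reaction (3): CO→CO2 ratio 2:2 ⇒ n(CO2) = 4.0127 mol.
Mass of CO2 = 4.0127 × 44.01 = 176.60 g.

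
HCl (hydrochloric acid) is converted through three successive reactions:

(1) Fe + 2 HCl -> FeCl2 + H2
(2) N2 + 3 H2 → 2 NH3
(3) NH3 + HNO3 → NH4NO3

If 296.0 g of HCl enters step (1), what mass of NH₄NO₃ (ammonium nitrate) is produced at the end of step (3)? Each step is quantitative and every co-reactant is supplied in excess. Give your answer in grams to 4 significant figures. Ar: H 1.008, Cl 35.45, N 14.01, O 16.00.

M(HCl) = 1.008 + 35.45 = 36.458 g/mol.
M(NH4NO3) = 2(14.01) + 4(1.008) + 3(16.00) = 80.052 g/mol.
n(HCl) = 296.0 / 36.458 = 8.1189 mol.
Reaction (1): HCl→H2 ratio 2:1 ⇒ n(H2) = 4.0595 mol.
Reaction (2): H2→NH3 ratio 3:2 ⇒ n(NH3) = 2.7063 mol.
Reaction (3): NH3→NH4NO3 ratio 1:1 ⇒ n(NH4NO3) = 2.7063 mol.
Mass of NH4NO3 = 2.7063 × 80.052 = 216.65 g.

216.6 g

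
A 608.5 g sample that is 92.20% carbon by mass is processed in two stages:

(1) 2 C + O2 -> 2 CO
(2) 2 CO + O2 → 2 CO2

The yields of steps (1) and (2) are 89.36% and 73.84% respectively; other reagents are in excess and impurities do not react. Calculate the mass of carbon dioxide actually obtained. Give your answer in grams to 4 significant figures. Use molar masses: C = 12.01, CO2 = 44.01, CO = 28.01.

Pure C = 608.5 × 0.9220 = 561.04 g.
n(C) = 561.04 / 12.01 = 46.714 mol.
Step 1 (C:CO = 2:2): theoretical n(CO) = 46.714 mol; at 89.36% yield, n(CO) = 41.744 mol.
Step 2 (CO:CO2 = 2:2): theoretical n(CO2) = 41.744 mol, so theoretical mass = 41.744 × 44.01 = 1837.1 g.
At 73.84% yield, actual mass of CO2 = 1837.1 × 0.7384 = 1356.5 g.

1357 g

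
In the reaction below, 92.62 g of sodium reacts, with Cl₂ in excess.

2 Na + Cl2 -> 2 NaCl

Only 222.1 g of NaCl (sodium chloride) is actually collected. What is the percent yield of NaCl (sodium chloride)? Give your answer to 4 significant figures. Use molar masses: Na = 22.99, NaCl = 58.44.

n(Na) = 92.620 g / 22.99 g/mol = 4.0287 mol.
From the equation the Na:NaCl mole ratio is 2:2, so n(NaCl) = 4.0287 × 2/2 = 4.0287 mol.
Mass of NaCl = 4.0287 mol × 58.44 g/mol = 235.44 g.
This is the theoretical yield. Percent yield = 222.1 g / 235.44 g × 100% = 94.335%.

94.33 %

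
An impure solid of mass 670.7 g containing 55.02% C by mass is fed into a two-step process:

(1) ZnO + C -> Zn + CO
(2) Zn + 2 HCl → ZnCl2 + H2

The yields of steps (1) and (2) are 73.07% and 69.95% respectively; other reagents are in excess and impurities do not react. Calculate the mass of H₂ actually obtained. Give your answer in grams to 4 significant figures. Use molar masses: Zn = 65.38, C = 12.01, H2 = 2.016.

31.66 g

Pure C = 670.7 × 0.5502 = 369.02 g.
n(C) = 369.02 / 12.01 = 30.726 mol.
Step 1 (C:Zn = 1:1): theoretical n(Zn) = 30.726 mol; at 73.07% yield, n(Zn) = 22.451 mol.
Step 2 (Zn:H2 = 1:1): theoretical n(H2) = 22.451 mol, so theoretical mass = 22.451 × 2.016 = 45.262 g.
At 69.95% yield, actual mass of H2 = 45.262 × 0.6995 = 31.661 g.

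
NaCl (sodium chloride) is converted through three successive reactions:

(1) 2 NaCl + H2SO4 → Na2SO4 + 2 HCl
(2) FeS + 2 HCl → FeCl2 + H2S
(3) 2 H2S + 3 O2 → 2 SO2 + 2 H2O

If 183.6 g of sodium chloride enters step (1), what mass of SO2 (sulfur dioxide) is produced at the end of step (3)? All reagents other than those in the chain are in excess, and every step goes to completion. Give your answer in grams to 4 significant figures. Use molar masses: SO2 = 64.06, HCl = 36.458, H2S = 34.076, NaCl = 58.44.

n(NaCl) = 183.6 / 58.44 = 3.1417 mol.
Reaction (1): NaCl→HCl ratio 2:2 ⇒ n(HCl) = 3.1417 mol.
Reaction (2): HCl→H2S ratio 2:1 ⇒ n(H2S) = 1.5708 mol.
Reaction (3): H2S→SO2 ratio 2:2 ⇒ n(SO2) = 1.5708 mol.
Mass of SO2 = 1.5708 × 64.06 = 100.63 g.

100.6 g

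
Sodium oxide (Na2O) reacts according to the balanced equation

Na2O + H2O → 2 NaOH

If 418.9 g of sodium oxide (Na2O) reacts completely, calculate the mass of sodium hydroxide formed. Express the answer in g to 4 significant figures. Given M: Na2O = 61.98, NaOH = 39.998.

540.7 g

n(Na2O) = 418.90 g / 61.98 g/mol = 6.7586 mol.
From the equation the Na2O:NaOH mole ratio is 1:2, so n(NaOH) = 6.7586 × 2/1 = 13.517 mol.
Mass of NaOH = 13.517 mol × 39.998 g/mol = 540.66 g.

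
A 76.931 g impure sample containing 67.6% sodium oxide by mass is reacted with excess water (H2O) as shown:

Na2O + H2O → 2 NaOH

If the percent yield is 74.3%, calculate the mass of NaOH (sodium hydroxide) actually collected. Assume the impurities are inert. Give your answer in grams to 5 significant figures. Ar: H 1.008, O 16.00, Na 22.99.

Pure Na2O available = 76.931 g × 0.676 = 52.0054 g.
M(Na2O) = 2(22.99) + 16.00 = 61.98 g/mol.
M(NaOH) = 22.99 + 16.00 + 1.008 = 39.998 g/mol.
n(Na2O) = 52.0054 g / 61.98 g/mol = 0.839067 mol.
From the equation the Na2O:NaOH mole ratio is 1:2, so n(NaOH) = 0.839067 × 2/1 = 1.67813 mol.
Mass of NaOH = 1.67813 mol × 39.998 g/mol = 67.1220 g.
Actual mass collected = 67.1220 g × 0.743 = 49.8716 g.

49.872 g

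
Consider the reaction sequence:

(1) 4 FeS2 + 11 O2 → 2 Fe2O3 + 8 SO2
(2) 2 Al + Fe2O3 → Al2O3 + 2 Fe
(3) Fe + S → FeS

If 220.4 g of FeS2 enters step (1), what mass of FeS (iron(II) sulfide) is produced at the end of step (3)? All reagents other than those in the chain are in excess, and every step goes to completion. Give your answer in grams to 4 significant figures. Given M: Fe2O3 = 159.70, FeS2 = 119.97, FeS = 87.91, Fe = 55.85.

161.5 g

n(FeS2) = 220.4 / 119.97 = 1.8371 mol.
Reaction (1): FeS2→Fe2O3 ratio 4:2 ⇒ n(Fe2O3) = 0.91856 mol.
Reaction (2): Fe2O3→Fe ratio 1:2 ⇒ n(Fe) = 1.8371 mol.
Reaction (3): Fe→FeS ratio 1:1 ⇒ n(FeS) = 1.8371 mol.
Mass of FeS = 1.8371 × 87.91 = 161.50 g.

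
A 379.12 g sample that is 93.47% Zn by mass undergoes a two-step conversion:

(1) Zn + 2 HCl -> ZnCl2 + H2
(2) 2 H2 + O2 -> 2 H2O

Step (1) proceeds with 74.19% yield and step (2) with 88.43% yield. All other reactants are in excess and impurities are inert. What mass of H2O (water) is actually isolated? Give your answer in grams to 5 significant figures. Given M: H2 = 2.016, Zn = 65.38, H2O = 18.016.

Pure Zn = 379.12 × 0.9347 = 354.363 g.
n(Zn) = 354.363 / 65.38 = 5.42006 mol.
Step 1 (Zn:H2 = 1:1): theoretical n(H2) = 5.42006 mol; at 74.19% yield, n(H2) = 4.02114 mol.
Step 2 (H2:H2O = 2:2): theoretical n(H2O) = 4.02114 mol, so theoretical mass = 4.02114 × 18.016 = 72.4449 g.
At 88.43% yield, actual mass of H2O = 72.4449 × 0.8843 = 64.0630 g.

64.063 g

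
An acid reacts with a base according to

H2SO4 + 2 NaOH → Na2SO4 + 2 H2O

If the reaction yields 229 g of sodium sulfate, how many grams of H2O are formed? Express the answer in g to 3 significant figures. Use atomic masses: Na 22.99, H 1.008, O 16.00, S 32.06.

58.1 g

M(Na2SO4) = 2(22.99) + 32.06 + 4(16.00) = 142.04 g/mol.
M(H2O) = 2(1.008) + 16.00 = 18.016 g/mol.
n(Na2SO4) = 229.0 g / 142.04 g/mol = 1.612 mol.
From the equation the Na2SO4:H2O mole ratio is 1:2, so n(H2O) = 1.612 × 2/1 = 3.224 mol.
Mass of H2O = 3.224 mol × 18.016 g/mol = 58.09 g.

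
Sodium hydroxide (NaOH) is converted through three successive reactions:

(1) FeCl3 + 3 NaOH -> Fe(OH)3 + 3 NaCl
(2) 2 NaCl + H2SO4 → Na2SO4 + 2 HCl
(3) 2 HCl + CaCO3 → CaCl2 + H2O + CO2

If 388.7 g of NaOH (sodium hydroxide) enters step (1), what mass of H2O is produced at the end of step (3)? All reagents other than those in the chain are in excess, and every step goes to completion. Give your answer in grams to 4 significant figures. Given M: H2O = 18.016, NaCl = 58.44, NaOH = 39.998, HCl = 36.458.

87.54 g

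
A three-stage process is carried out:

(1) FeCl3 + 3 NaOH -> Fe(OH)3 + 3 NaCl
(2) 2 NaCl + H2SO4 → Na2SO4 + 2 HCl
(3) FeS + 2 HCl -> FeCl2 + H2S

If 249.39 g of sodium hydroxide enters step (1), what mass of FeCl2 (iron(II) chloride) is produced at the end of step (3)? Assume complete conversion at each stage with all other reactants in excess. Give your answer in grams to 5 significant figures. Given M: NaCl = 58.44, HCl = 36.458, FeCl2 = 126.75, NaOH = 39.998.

395.15 g

n(NaOH) = 249.39 / 39.998 = 6.23506 mol.
Reaction (1): NaOH→NaCl ratio 3:3 ⇒ n(NaCl) = 6.23506 mol.
Reaction (2): NaCl→HCl ratio 2:2 ⇒ n(HCl) = 6.23506 mol.
Reaction (3): HCl→FeCl2 ratio 2:1 ⇒ n(FeCl2) = 3.11753 mol.
Mass of FeCl2 = 3.11753 × 126.75 = 395.147 g.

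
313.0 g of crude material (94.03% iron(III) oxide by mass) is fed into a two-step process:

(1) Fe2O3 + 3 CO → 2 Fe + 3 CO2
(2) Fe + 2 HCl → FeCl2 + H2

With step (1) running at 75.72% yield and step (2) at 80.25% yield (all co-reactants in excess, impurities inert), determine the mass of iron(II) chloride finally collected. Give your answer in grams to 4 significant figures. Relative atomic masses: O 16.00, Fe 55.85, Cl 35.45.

283.9 g

Pure Fe2O3 = 313.0 × 0.9403 = 294.31 g.
M(Fe2O3) = 2(55.85) + 3(16.00) = 159.70 g/mol.
M(FeCl2) = 55.85 + 2(35.45) = 126.75 g/mol.
n(Fe2O3) = 294.31 / 159.70 = 1.8429 mol.
Step 1 (Fe2O3:Fe = 1:2): theoretical n(Fe) = 3.6858 mol; at 75.72% yield, n(Fe) = 2.7909 mol.
Step 2 (Fe:FeCl2 = 1:1): theoretical n(FeCl2) = 2.7909 mol, so theoretical mass = 2.7909 × 126.75 = 353.75 g.
At 80.25% yield, actual mass of FeCl2 = 353.75 × 0.8025 = 283.88 g.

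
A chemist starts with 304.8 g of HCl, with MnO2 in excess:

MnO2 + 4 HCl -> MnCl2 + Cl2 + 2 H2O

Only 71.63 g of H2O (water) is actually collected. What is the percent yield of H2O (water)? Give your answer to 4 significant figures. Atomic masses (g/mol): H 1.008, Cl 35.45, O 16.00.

95.11 %

M(HCl) = 1.008 + 35.45 = 36.458 g/mol.
M(H2O) = 2(1.008) + 16.00 = 18.016 g/mol.
n(HCl) = 304.80 g / 36.458 g/mol = 8.3603 mol.
From the equation the HCl:H2O mole ratio is 4:2, so n(H2O) = 8.3603 × 2/4 = 4.1802 mol.
Mass of H2O = 4.1802 mol × 18.016 g/mol = 75.310 g.
This is the theoretical yield. Percent yield = 71.63 g / 75.310 g × 100% = 95.114%.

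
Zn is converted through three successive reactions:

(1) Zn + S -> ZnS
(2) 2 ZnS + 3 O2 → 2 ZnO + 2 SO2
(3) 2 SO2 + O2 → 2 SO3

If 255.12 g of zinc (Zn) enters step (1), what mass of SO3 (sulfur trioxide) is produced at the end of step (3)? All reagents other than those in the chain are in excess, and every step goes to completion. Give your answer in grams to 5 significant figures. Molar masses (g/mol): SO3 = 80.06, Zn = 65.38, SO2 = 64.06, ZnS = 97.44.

312.40 g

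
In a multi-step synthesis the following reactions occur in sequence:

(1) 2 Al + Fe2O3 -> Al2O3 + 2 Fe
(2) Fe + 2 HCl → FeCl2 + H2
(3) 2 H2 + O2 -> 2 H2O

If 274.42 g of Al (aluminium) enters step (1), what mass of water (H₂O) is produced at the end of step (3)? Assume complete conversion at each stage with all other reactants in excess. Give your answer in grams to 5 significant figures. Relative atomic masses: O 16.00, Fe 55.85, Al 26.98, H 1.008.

183.25 g

M(Al) = 26.98 g/mol.
M(H2O) = 2(1.008) + 16.00 = 18.016 g/mol.
n(Al) = 274.42 / 26.98 = 10.1712 mol.
Reaction (1): Al→Fe ratio 2:2 ⇒ n(Fe) = 10.1712 mol.
Reaction (2): Fe→H2 ratio 1:1 ⇒ n(H2) = 10.1712 mol.
Reaction (3): H2→H2O ratio 2:2 ⇒ n(H2O) = 10.1712 mol.
Mass of H2O = 10.1712 × 18.016 = 183.245 g.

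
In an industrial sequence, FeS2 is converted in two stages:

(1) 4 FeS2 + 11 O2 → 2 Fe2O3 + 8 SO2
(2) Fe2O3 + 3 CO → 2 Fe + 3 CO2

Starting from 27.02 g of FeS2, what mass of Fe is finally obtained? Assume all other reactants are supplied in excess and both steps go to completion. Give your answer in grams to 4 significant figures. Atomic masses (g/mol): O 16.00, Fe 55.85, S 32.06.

12.58 g

M(FeS2) = 55.85 + 2(32.06) = 119.97 g/mol.
M(Fe) = 55.85 g/mol.
n(FeS2) = 27.020 / 119.97 = 0.22522 mol.
Step 1 gives a 4:2 ratio of FeS2 to Fe2O3, so n(Fe2O3) = 0.11261 mol.
In step 2 the Fe2O3:Fe ratio is 1:2, so n(Fe) = 0.22522 mol.
Mass of Fe = 0.22522 × 55.85 = 12.579 g.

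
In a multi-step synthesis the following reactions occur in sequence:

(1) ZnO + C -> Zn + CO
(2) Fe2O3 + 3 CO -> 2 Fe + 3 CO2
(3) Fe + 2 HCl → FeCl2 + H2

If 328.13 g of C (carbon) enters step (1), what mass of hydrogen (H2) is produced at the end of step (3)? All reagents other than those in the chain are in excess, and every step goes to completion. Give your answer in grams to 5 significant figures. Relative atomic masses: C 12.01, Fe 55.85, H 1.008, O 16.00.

M(C) = 12.01 g/mol.
M(H2) = 2(1.008) = 2.016 g/mol.
n(C) = 328.13 / 12.01 = 27.3214 mol.
Reaction (1): C→CO ratio 1:1 ⇒ n(CO) = 27.3214 mol.
Reaction (2): CO→Fe ratio 3:2 ⇒ n(Fe) = 18.2143 mol.
Reaction (3): Fe→H2 ratio 1:1 ⇒ n(H2) = 18.2143 mol.
Mass of H2 = 18.2143 × 2.016 = 36.7200 g.

36.720 g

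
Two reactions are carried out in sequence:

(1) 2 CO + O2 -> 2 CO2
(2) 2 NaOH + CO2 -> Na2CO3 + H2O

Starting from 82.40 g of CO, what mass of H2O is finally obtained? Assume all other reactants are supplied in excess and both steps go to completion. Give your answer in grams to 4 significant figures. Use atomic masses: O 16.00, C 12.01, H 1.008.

53.00 g

M(CO) = 12.01 + 16.00 = 28.01 g/mol.
M(H2O) = 2(1.008) + 16.00 = 18.016 g/mol.
n(CO) = 82.400 / 28.01 = 2.9418 mol.
Step 1 gives a 2:2 ratio of CO to CO2, so n(CO2) = 2.9418 mol.
In step 2 the CO2:H2O ratio is 1:1, so n(H2O) = 2.9418 mol.
Mass of H2O = 2.9418 × 18.016 = 53.000 g.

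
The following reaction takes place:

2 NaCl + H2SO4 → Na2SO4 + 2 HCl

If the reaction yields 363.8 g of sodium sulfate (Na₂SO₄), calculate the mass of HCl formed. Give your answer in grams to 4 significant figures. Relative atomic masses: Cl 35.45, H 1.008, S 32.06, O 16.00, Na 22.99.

M(Na2SO4) = 2(22.99) + 32.06 + 4(16.00) = 142.04 g/mol.
M(HCl) = 1.008 + 35.45 = 36.458 g/mol.
n(Na2SO4) = 363.80 g / 142.04 g/mol = 2.5613 mol.
From the equation the Na2SO4:HCl mole ratio is 1:2, so n(HCl) = 2.5613 × 2/1 = 5.1225 mol.
Mass of HCl = 5.1225 mol × 36.458 g/mol = 186.76 g.

186.8 g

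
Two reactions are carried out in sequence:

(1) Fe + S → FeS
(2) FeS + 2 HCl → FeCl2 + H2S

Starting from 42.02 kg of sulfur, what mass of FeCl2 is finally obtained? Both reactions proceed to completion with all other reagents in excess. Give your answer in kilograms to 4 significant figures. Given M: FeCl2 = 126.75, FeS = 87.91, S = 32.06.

166.1 kg

42.02 kg = 42020 g.
n(S) = 42020 / 32.06 = 1310.7 mol.
Step 1 gives a 1:1 ratio of S to FeS, so n(FeS) = 1310.7 mol.
In step 2 the FeS:FeCl2 ratio is 1:1, so n(FeCl2) = 1310.7 mol.
Mass of FeCl2 = 1310.7 × 126.75 = 166130 g = 166.1 kg.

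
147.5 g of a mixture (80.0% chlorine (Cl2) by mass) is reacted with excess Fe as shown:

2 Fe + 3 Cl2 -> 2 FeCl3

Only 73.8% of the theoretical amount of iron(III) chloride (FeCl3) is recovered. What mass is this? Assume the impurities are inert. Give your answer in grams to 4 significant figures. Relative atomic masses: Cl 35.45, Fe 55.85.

Pure Cl2 available = 147.5 g × 0.800 = 118.00 g.
M(Cl2) = 2(35.45) = 70.90 g/mol.
M(FeCl3) = 55.85 + 3(35.45) = 162.20 g/mol.
n(Cl2) = 118.00 g / 70.90 g/mol = 1.6643 mol.
From the equation the Cl2:FeCl3 mole ratio is 3:2, so n(FeCl3) = 1.6643 × 2/3 = 1.1095 mol.
Mass of FeCl3 = 1.1095 mol × 162.20 g/mol = 179.97 g.
Actual mass collected = 179.97 g × 0.738 = 132.82 g.

132.8 g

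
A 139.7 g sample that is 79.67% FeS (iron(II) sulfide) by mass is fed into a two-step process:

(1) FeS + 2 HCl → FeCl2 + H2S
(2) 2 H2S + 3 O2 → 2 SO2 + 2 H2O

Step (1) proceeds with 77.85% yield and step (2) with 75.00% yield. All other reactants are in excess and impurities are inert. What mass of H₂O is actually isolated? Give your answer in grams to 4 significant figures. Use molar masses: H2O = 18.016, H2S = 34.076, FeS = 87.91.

13.32 g

Pure FeS = 139.7 × 0.7967 = 111.30 g.
n(FeS) = 111.30 / 87.91 = 1.2661 mol.
Step 1 (FeS:H2S = 1:1): theoretical n(H2S) = 1.2661 mol; at 77.85% yield, n(H2S) = 0.98562 mol.
Step 2 (H2S:H2O = 2:2): theoretical n(H2O) = 0.98562 mol, so theoretical mass = 0.98562 × 18.016 = 17.757 g.
At 75.00% yield, actual mass of H2O = 17.757 × 0.7500 = 13.318 g.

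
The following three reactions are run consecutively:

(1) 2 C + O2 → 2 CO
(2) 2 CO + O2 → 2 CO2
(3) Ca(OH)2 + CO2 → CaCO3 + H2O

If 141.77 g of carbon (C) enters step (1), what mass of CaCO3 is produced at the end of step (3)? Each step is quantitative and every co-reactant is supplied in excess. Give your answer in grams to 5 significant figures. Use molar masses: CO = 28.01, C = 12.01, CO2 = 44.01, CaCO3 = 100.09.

1181.5 g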